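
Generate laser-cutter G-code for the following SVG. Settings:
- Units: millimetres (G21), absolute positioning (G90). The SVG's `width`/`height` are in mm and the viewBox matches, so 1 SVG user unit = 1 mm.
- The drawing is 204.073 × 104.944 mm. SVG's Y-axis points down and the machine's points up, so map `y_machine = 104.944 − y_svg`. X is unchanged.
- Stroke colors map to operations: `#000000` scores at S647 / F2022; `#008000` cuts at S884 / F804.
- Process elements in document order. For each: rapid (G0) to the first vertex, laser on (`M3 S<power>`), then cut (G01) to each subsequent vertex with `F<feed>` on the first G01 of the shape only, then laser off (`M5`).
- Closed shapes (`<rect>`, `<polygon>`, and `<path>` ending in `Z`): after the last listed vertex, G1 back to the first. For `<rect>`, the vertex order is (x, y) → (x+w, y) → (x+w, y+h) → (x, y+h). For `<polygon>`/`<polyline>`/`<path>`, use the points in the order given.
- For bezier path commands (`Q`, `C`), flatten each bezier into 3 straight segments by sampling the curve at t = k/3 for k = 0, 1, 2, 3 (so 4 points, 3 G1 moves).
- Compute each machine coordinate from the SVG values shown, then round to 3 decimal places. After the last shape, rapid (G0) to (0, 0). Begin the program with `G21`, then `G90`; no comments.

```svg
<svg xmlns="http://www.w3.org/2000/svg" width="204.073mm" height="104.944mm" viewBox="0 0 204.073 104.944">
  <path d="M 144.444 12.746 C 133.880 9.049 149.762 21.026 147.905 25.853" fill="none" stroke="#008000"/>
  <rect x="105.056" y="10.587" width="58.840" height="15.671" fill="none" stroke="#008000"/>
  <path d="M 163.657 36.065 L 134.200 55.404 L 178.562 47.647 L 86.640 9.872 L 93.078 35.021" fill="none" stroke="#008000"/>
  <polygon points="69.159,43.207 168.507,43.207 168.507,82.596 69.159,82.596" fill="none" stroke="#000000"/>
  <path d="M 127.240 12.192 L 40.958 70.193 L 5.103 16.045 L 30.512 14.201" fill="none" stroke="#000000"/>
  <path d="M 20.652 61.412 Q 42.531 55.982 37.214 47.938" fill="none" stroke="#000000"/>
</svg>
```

Since the viewBox matches the mm dimensions, user units are millimetres directly. The only transform is the Y-flip y_m = 104.944 − y_svg.

Shape 1 is a cubic bezier drawn with `<path>`. Its stroke #008000 means cut at S884, F804. After flipping Y the toolpath is (144.444,92.198) → (141.059,91.516) → (145.485,85.456) → (147.905,79.091).

Shape 2 is a rectangle drawn with `<rect>`. Its stroke #008000 means cut at S884, F804. After flipping Y the toolpath is (105.056,94.357) → (163.896,94.357) → (163.896,78.686) → (105.056,78.686) → (105.056,94.357), returning to the start.

Shape 3 is a open polyline drawn with `<path>`. Its stroke #008000 means cut at S884, F804. After flipping Y the toolpath is (163.657,68.879) → (134.200,49.540) → (178.562,57.297) → (86.640,95.072) → (93.078,69.923).

Shape 4 is a rectangle drawn with `<polygon>`. Its stroke #000000 means score at S647, F2022. After flipping Y the toolpath is (69.159,61.737) → (168.507,61.737) → (168.507,22.348) → (69.159,22.348) → (69.159,61.737), returning to the start.

Shape 5 is a open polyline drawn with `<path>`. Its stroke #000000 means score at S647, F2022. After flipping Y the toolpath is (127.240,92.752) → (40.958,34.751) → (5.103,88.899) → (30.512,90.743).

Shape 6 is a quadratic bezier drawn with `<path>`. Its stroke #000000 means score at S647, F2022. After flipping Y the toolpath is (20.652,43.532) → (32.216,47.442) → (37.737,51.934) → (37.214,57.006).

G21
G90
G0 X144.444 Y92.198
M3 S884
G01 X141.059 Y91.516 F804
G01 X145.485 Y85.456
G01 X147.905 Y79.091
M5
G0 X105.056 Y94.357
M3 S884
G01 X163.896 Y94.357 F804
G01 X163.896 Y78.686
G01 X105.056 Y78.686
G01 X105.056 Y94.357
M5
G0 X163.657 Y68.879
M3 S884
G01 X134.200 Y49.540 F804
G01 X178.562 Y57.297
G01 X86.640 Y95.072
G01 X93.078 Y69.923
M5
G0 X69.159 Y61.737
M3 S647
G01 X168.507 Y61.737 F2022
G01 X168.507 Y22.348
G01 X69.159 Y22.348
G01 X69.159 Y61.737
M5
G0 X127.240 Y92.752
M3 S647
G01 X40.958 Y34.751 F2022
G01 X5.103 Y88.899
G01 X30.512 Y90.743
M5
G0 X20.652 Y43.532
M3 S647
G01 X32.216 Y47.442 F2022
G01 X37.737 Y51.934
G01 X37.214 Y57.006
M5
G0 X0.000 Y0.000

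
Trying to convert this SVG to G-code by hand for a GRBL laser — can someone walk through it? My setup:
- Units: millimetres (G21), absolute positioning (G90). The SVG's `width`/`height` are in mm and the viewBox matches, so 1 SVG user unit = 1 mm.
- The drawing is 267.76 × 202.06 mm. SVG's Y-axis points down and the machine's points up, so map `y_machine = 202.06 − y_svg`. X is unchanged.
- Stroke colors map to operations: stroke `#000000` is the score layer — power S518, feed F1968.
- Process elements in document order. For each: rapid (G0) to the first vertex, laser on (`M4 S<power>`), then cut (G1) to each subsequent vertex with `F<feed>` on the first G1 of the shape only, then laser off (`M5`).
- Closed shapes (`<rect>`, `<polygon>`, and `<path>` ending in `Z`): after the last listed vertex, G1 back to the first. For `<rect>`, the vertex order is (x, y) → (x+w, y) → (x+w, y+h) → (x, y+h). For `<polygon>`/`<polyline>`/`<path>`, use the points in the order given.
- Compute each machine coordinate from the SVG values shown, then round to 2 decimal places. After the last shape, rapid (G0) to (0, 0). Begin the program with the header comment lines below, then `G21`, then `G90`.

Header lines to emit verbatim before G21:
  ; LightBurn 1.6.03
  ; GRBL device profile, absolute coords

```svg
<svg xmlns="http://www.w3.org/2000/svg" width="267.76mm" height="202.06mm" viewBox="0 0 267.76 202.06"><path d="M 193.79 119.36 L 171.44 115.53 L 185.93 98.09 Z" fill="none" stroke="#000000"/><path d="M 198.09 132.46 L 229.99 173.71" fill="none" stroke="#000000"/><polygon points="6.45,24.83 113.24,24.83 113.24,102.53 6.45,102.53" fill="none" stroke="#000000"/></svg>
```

Since the viewBox matches the mm dimensions, user units are millimetres directly. The only transform is the Y-flip y_m = 202.06 − y_svg.

Shape 1 is a regular polygon drawn with `<path>`. Its stroke #000000 means score at S518, F1968. After flipping Y the toolpath is (193.79,82.70) → (171.44,86.53) → (185.93,103.97) → (193.79,82.70), returning to the start.

Shape 2 is a line segment drawn with `<path>`. Its stroke #000000 means score at S518, F1968. After flipping Y the toolpath is (198.09,69.60) → (229.99,28.35).

Shape 3 is a rectangle drawn with `<polygon>`. Its stroke #000000 means score at S518, F1968. After flipping Y the toolpath is (6.45,177.23) → (113.24,177.23) → (113.24,99.53) → (6.45,99.53) → (6.45,177.23), returning to the start.

; LightBurn 1.6.03
; GRBL device profile, absolute coords
G21
G90
G0 X193.79 Y82.70
M4 S518
G1 X171.44 Y86.53 F1968
G1 X185.93 Y103.97
G1 X193.79 Y82.70
M5
G0 X198.09 Y69.60
M4 S518
G1 X229.99 Y28.35 F1968
M5
G0 X6.45 Y177.23
M4 S518
G1 X113.24 Y177.23 F1968
G1 X113.24 Y99.53
G1 X6.45 Y99.53
G1 X6.45 Y177.23
M5
G0 X0.00 Y0.00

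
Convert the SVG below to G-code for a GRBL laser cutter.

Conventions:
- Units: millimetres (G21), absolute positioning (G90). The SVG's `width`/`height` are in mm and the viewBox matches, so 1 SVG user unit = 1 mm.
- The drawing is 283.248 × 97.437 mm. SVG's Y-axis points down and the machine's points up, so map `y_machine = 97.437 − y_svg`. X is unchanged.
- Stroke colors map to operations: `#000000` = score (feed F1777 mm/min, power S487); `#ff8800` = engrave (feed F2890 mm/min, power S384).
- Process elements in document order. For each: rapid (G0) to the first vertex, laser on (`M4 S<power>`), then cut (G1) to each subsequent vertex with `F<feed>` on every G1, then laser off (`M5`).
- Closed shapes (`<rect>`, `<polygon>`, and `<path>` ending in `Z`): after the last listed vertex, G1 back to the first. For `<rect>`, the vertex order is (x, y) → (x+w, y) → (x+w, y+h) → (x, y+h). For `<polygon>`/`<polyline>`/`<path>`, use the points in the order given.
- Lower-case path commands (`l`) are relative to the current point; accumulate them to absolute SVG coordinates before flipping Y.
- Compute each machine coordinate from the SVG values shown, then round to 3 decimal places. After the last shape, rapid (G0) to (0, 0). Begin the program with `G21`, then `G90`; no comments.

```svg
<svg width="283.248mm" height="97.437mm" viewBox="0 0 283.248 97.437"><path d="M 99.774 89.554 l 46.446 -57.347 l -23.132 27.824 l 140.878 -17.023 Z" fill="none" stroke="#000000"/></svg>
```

Since the viewBox matches the mm dimensions, user units are millimetres directly. The only transform is the Y-flip y_m = 97.437 − y_svg.

Shape 1 is a closed polygon drawn with `<path>`. Its stroke #000000 means score at S487, F1777. After flipping Y the toolpath is (99.774,7.883) → (146.220,65.230) → (123.088,37.406) → (263.966,54.429) → (99.774,7.883), returning to the start.

G21
G90
G0 X99.774 Y7.883
M4 S487
G1 X146.220 Y65.230 F1777
G1 X123.088 Y37.406 F1777
G1 X263.966 Y54.429 F1777
G1 X99.774 Y7.883 F1777
M5
G0 X0.000 Y0.000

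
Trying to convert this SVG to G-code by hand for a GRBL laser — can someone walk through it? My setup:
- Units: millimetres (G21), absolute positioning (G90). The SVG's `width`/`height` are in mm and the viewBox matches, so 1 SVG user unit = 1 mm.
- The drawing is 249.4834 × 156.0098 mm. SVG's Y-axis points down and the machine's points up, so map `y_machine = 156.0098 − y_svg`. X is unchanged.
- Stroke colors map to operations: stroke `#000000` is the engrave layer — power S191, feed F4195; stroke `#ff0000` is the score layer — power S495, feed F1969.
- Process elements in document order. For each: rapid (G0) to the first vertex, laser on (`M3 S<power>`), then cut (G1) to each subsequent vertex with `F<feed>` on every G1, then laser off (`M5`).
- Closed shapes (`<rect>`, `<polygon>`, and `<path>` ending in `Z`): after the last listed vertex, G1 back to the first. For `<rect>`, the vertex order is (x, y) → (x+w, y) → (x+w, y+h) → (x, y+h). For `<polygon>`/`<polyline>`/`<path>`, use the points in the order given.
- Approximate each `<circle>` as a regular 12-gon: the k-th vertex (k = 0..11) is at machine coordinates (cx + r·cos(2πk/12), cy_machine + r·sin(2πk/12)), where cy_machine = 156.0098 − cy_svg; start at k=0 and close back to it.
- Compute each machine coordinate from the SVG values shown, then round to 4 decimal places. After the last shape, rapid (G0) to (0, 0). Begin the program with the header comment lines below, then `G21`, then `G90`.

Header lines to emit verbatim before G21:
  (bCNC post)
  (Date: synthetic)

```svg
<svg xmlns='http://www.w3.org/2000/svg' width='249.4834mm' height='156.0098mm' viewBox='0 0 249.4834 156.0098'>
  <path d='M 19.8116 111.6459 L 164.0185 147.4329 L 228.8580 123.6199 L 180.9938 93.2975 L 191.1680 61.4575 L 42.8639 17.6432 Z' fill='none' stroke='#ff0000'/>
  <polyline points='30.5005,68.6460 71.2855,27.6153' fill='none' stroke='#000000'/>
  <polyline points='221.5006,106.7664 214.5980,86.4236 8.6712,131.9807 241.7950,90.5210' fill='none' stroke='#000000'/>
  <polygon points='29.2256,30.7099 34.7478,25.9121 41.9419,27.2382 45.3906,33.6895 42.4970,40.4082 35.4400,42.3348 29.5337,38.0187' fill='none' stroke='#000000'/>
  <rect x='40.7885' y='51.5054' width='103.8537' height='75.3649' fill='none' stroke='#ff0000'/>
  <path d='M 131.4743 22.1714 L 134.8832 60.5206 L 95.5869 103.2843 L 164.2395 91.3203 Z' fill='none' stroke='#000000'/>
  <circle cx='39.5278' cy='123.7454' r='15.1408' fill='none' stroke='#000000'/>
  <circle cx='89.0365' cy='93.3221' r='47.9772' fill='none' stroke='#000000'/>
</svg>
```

viewBox `0 0 249.4834 156.0098` with mm width/height → 1 unit = 1 mm. Flip: y_m = 156.0098 − y_svg.

**Shape 1** — `<path>` closed polygon, stroke `#ff0000` → score (S495, F1969). Machine vertices: (19.8116,44.3639) → (164.0185,8.5769) → (228.8580,32.3899) → (180.9938,62.7123) → (191.1680,94.5523) → (42.8639,138.3666) → (19.8116,44.3639). Closed: final G1 returns to the first vertex.

**Shape 2** — `<polyline>` line segment, stroke `#000000` → engrave (S191, F4195). Machine vertices: (30.5005,87.3638) → (71.2855,128.3945). Open path.

**Shape 3** — `<polyline>` open polyline, stroke `#000000` → engrave (S191, F4195). Machine vertices: (221.5006,49.2434) → (214.5980,69.5862) → (8.6712,24.0291) → (241.7950,65.4888). Open path.

**Shape 4** — `<polygon>` regular polygon, stroke `#000000` → engrave (S191, F4195). Machine vertices: (29.2256,125.2999) → (34.7478,130.0977) → (41.9419,128.7716) → (45.3906,122.3203) → (42.4970,115.6016) → (35.4400,113.6750) → (29.5337,117.9911) → (29.2256,125.2999). Closed: final G1 returns to the first vertex.

**Shape 5** — `<rect>` rectangle, stroke `#ff0000` → score (S495, F1969). Machine vertices: (40.7885,104.5044) → (144.6422,104.5044) → (144.6422,29.1395) → (40.7885,29.1395) → (40.7885,104.5044). Closed: final G1 returns to the first vertex.

**Shape 6** — `<path>` closed polygon, stroke `#000000` → engrave (S191, F4195). Machine vertices: (131.4743,133.8384) → (134.8832,95.4892) → (95.5869,52.7255) → (164.2395,64.6895) → (131.4743,133.8384). Closed: final G1 returns to the first vertex.

**Shape 7** — `<circle>` circle, stroke `#000000` → engrave (S191, F4195). Machine vertices: (54.6686,32.2644) → (52.6401,39.8348) → (47.0982,45.3767) → (39.5278,47.4052) → (31.9574,45.3767) → (26.4155,39.8348) → (24.3870,32.2644) → (26.4155,24.6940) → (31.9574,19.1521) → (39.5278,17.1236) → (47.0982,19.1521) → (52.6401,24.6940) → (54.6686,32.2644). Closed: final G1 returns to the first vertex.

**Shape 8** — `<circle>` circle, stroke `#000000` → engrave (S191, F4195). Machine vertices: (137.0137,62.6877) → (130.5860,86.6763) → (113.0251,104.2372) → (89.0365,110.6649) → (65.0479,104.2372) → (47.4870,86.6763) → (41.0593,62.6877) → (47.4870,38.6991) → (65.0479,21.1382) → (89.0365,14.7105) → (113.0251,21.1382) → (130.5860,38.6991) → (137.0137,62.6877). Closed: final G1 returns to the first vertex.

(bCNC post)
(Date: synthetic)
G21
G90
G0 X19.8116 Y44.3639
M3 S495
G1 X164.0185 Y8.5769 F1969
G1 X228.8580 Y32.3899 F1969
G1 X180.9938 Y62.7123 F1969
G1 X191.1680 Y94.5523 F1969
G1 X42.8639 Y138.3666 F1969
G1 X19.8116 Y44.3639 F1969
M5
G0 X30.5005 Y87.3638
M3 S191
G1 X71.2855 Y128.3945 F4195
M5
G0 X221.5006 Y49.2434
M3 S191
G1 X214.5980 Y69.5862 F4195
G1 X8.6712 Y24.0291 F4195
G1 X241.7950 Y65.4888 F4195
M5
G0 X29.2256 Y125.2999
M3 S191
G1 X34.7478 Y130.0977 F4195
G1 X41.9419 Y128.7716 F4195
G1 X45.3906 Y122.3203 F4195
G1 X42.4970 Y115.6016 F4195
G1 X35.4400 Y113.6750 F4195
G1 X29.5337 Y117.9911 F4195
G1 X29.2256 Y125.2999 F4195
M5
G0 X40.7885 Y104.5044
M3 S495
G1 X144.6422 Y104.5044 F1969
G1 X144.6422 Y29.1395 F1969
G1 X40.7885 Y29.1395 F1969
G1 X40.7885 Y104.5044 F1969
M5
G0 X131.4743 Y133.8384
M3 S191
G1 X134.8832 Y95.4892 F4195
G1 X95.5869 Y52.7255 F4195
G1 X164.2395 Y64.6895 F4195
G1 X131.4743 Y133.8384 F4195
M5
G0 X54.6686 Y32.2644
M3 S191
G1 X52.6401 Y39.8348 F4195
G1 X47.0982 Y45.3767 F4195
G1 X39.5278 Y47.4052 F4195
G1 X31.9574 Y45.3767 F4195
G1 X26.4155 Y39.8348 F4195
G1 X24.3870 Y32.2644 F4195
G1 X26.4155 Y24.6940 F4195
G1 X31.9574 Y19.1521 F4195
G1 X39.5278 Y17.1236 F4195
G1 X47.0982 Y19.1521 F4195
G1 X52.6401 Y24.6940 F4195
G1 X54.6686 Y32.2644 F4195
M5
G0 X137.0137 Y62.6877
M3 S191
G1 X130.5860 Y86.6763 F4195
G1 X113.0251 Y104.2372 F4195
G1 X89.0365 Y110.6649 F4195
G1 X65.0479 Y104.2372 F4195
G1 X47.4870 Y86.6763 F4195
G1 X41.0593 Y62.6877 F4195
G1 X47.4870 Y38.6991 F4195
G1 X65.0479 Y21.1382 F4195
G1 X89.0365 Y14.7105 F4195
G1 X113.0251 Y21.1382 F4195
G1 X130.5860 Y38.6991 F4195
G1 X137.0137 Y62.6877 F4195
M5
G0 X0.0000 Y0.0000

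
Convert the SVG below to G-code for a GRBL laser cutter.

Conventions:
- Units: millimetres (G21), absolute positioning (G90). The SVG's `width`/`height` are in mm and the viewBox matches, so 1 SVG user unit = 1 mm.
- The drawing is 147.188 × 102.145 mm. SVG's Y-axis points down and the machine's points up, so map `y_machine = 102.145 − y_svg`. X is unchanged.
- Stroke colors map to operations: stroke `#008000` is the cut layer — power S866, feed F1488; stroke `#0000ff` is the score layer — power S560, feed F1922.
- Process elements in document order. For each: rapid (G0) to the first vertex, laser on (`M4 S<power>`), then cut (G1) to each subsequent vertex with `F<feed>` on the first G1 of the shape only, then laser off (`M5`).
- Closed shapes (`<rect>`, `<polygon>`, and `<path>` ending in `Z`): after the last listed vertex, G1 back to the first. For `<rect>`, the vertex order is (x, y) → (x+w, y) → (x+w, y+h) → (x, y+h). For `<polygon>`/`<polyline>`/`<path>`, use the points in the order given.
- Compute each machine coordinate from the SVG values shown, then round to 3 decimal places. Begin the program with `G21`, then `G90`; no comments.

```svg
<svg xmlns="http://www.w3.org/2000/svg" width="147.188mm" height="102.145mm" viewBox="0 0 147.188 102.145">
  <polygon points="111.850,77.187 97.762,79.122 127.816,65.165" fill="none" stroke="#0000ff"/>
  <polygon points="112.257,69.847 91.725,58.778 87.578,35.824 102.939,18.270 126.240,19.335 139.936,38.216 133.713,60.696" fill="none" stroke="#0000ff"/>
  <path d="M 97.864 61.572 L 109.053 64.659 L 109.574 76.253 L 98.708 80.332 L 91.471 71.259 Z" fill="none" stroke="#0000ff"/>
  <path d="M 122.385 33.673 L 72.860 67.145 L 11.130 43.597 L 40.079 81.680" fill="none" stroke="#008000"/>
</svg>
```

G21
G90
G0 X111.850 Y24.958
M4 S560
G1 X97.762 Y23.023 F1922
G1 X127.816 Y36.980
G1 X111.850 Y24.958
M5
G0 X112.257 Y32.298
M4 S560
G1 X91.725 Y43.367 F1922
G1 X87.578 Y66.321
G1 X102.939 Y83.875
G1 X126.240 Y82.810
G1 X139.936 Y63.929
G1 X133.713 Y41.449
G1 X112.257 Y32.298
M5
G0 X97.864 Y40.573
M4 S560
G1 X109.053 Y37.486 F1922
G1 X109.574 Y25.892
G1 X98.708 Y21.813
G1 X91.471 Y30.886
G1 X97.864 Y40.573
M5
G0 X122.385 Y68.472
M4 S866
G1 X72.860 Y35.000 F1488
G1 X11.130 Y58.548
G1 X40.079 Y20.465
M5

Since the viewBox matches the mm dimensions, user units are millimetres directly. The only transform is the Y-flip y_m = 102.145 − y_svg.

Shape 1 is a closed polygon drawn with `<polygon>`. Its stroke #0000ff means score at S560, F1922. After flipping Y the toolpath is (111.850,24.958) → (97.762,23.023) → (127.816,36.980) → (111.850,24.958), returning to the start.

Shape 2 is a regular polygon drawn with `<polygon>`. Its stroke #0000ff means score at S560, F1922. After flipping Y the toolpath is (112.257,32.298) → (91.725,43.367) → (87.578,66.321) → (102.939,83.875) → (126.240,82.810) → (139.936,63.929) → (133.713,41.449) → (112.257,32.298), returning to the start.

Shape 3 is a regular polygon drawn with `<path>`. Its stroke #0000ff means score at S560, F1922. After flipping Y the toolpath is (97.864,40.573) → (109.053,37.486) → (109.574,25.892) → (98.708,21.813) → (91.471,30.886) → (97.864,40.573), returning to the start.

Shape 4 is a open polyline drawn with `<path>`. Its stroke #008000 means cut at S866, F1488. After flipping Y the toolpath is (122.385,68.472) → (72.860,35.000) → (11.130,58.548) → (40.079,20.465).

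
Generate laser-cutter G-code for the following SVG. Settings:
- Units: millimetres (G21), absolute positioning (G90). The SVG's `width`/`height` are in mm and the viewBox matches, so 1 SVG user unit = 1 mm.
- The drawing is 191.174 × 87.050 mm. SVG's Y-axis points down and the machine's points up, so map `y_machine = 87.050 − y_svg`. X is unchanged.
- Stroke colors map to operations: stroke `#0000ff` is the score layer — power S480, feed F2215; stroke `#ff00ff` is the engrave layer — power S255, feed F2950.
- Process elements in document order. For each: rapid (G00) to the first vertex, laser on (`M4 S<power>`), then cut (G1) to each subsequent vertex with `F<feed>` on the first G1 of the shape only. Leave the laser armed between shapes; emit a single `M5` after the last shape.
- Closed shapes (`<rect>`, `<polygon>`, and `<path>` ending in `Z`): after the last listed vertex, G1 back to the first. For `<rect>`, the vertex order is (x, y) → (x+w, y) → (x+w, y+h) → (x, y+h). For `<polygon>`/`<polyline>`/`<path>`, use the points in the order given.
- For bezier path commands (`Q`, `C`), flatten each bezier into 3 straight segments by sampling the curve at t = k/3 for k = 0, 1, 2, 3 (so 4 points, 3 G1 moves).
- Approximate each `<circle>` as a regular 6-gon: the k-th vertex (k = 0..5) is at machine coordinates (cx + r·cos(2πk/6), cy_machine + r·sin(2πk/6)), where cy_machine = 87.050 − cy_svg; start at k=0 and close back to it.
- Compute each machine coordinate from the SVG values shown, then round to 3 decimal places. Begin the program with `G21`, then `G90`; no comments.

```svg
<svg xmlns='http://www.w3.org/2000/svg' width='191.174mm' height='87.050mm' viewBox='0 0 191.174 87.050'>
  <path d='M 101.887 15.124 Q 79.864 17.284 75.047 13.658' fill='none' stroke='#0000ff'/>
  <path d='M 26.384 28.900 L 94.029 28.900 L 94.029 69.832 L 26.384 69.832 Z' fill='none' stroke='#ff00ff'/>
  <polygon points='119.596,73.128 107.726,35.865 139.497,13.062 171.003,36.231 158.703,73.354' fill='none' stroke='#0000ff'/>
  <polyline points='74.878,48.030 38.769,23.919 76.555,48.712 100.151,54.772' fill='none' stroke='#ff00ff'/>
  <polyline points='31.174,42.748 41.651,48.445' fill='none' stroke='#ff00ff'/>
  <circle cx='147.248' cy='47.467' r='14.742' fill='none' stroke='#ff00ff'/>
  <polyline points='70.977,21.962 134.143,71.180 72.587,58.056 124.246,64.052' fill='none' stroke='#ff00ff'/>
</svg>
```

G21
G90
G00 X101.887 Y71.926
M4 S480
G1 X89.117 Y71.129 F2215
G1 X80.170 Y71.618
G1 X75.047 Y73.392
G00 X26.384 Y58.150
M4 S255
G1 X94.029 Y58.150 F2950
G1 X94.029 Y17.218
G1 X26.384 Y17.218
G1 X26.384 Y58.150
G00 X119.596 Y13.922
M4 S480
G1 X107.726 Y51.185 F2215
G1 X139.497 Y73.988
G1 X171.003 Y50.819
G1 X158.703 Y13.696
G1 X119.596 Y13.922
G00 X74.878 Y39.020
M4 S255
G1 X38.769 Y63.131 F2950
G1 X76.555 Y38.338
G1 X100.151 Y32.278
G00 X31.174 Y44.302
M4 S255
G1 X41.651 Y38.605 F2950
G00 X161.990 Y39.583
M4 S255
G1 X154.619 Y52.350 F2950
G1 X139.877 Y52.350
G1 X132.506 Y39.583
G1 X139.877 Y26.816
G1 X154.619 Y26.816
G1 X161.990 Y39.583
G00 X70.977 Y65.088
M4 S255
G1 X134.143 Y15.870 F2950
G1 X72.587 Y28.994
G1 X124.246 Y22.998
M5

viewBox `0 0 191.174 87.050` with mm width/height → 1 unit = 1 mm. Flip: y_m = 87.050 − y_svg.

**Shape 1** — `<path>` quadratic bezier, stroke `#0000ff` → score (S480, F2215). Control points (SVG): P0=(101.887,15.124), P1=(79.864,17.284), P2=(75.047,13.658); sampled at t=k/3. Machine vertices: (101.887,71.926) → (89.117,71.129) → (80.170,71.618) → (75.047,73.392). Open path.

**Shape 2** — `<path>` rectangle, stroke `#ff00ff` → engrave (S255, F2950). Machine vertices: (26.384,58.150) → (94.029,58.150) → (94.029,17.218) → (26.384,17.218) → (26.384,58.150). Closed: final G1 returns to the first vertex.

**Shape 3** — `<polygon>` regular polygon, stroke `#0000ff` → score (S480, F2215). Machine vertices: (119.596,13.922) → (107.726,51.185) → (139.497,73.988) → (171.003,50.819) → (158.703,13.696) → (119.596,13.922). Closed: final G1 returns to the first vertex.

**Shape 4** — `<polyline>` open polyline, stroke `#ff00ff` → engrave (S255, F2950). Machine vertices: (74.878,39.020) → (38.769,63.131) → (76.555,38.338) → (100.151,32.278). Open path.

**Shape 5** — `<polyline>` line segment, stroke `#ff00ff` → engrave (S255, F2950). Machine vertices: (31.174,44.302) → (41.651,38.605). Open path.

**Shape 6** — `<circle>` circle, stroke `#ff00ff` → engrave (S255, F2950). Machine vertices: (161.990,39.583) → (154.619,52.350) → (139.877,52.350) → (132.506,39.583) → (139.877,26.816) → (154.619,26.816) → (161.990,39.583). Closed: final G1 returns to the first vertex.

**Shape 7** — `<polyline>` open polyline, stroke `#ff00ff` → engrave (S255, F2950). Machine vertices: (70.977,65.088) → (134.143,15.870) → (72.587,28.994) → (124.246,22.998). Open path.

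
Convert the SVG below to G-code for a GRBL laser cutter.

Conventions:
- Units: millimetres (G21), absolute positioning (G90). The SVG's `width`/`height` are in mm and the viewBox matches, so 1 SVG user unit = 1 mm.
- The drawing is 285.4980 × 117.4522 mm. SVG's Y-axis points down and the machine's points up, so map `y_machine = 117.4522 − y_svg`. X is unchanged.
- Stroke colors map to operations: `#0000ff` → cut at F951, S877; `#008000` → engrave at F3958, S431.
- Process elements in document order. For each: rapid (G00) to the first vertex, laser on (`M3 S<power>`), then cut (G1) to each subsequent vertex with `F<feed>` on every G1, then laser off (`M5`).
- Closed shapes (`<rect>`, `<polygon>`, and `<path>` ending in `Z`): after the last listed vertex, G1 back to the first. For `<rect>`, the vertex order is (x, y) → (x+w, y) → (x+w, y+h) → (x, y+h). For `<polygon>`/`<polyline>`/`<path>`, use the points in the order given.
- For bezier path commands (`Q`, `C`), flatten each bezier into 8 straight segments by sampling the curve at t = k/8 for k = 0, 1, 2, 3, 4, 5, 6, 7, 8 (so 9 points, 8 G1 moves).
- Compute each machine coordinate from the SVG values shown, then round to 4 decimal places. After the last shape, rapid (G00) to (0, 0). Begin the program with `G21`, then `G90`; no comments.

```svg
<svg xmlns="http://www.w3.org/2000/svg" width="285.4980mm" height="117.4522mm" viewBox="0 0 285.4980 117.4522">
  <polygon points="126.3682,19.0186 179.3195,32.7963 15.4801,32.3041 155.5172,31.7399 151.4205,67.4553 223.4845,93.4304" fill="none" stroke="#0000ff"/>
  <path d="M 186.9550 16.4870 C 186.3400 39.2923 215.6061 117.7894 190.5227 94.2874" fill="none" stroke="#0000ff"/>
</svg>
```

G21
G90
G00 X126.3682 Y98.4336
M3 S877
G1 X179.3195 Y84.6559 F951
G1 X15.4801 Y85.1481 F951
G1 X155.5172 Y85.7123 F951
G1 X151.4205 Y49.9969 F951
G1 X223.4845 Y24.0218 F951
G1 X126.3682 Y98.4336 F951
M5
G00 X186.9550 Y100.9652
M3 S877
G1 X187.9605 Y90.1106 F951
G1 X190.7804 Y75.8829 F951
G1 X194.4274 Y60.1300 F951
G1 X197.9145 Y44.6998 F951
G1 X200.2547 Y31.4402 F951
G1 X200.4608 Y22.1992 F951
G1 X197.5459 Y18.8248 F951
G1 X190.5227 Y23.1648 F951
M5
G00 X0.0000 Y0.0000

Since the viewBox matches the mm dimensions, user units are millimetres directly. The only transform is the Y-flip y_m = 117.4522 − y_svg.

Shape 1 is a closed polygon drawn with `<polygon>`. Its stroke #0000ff means cut at S877, F951. After flipping Y the toolpath is (126.3682,98.4336) → (179.3195,84.6559) → (15.4801,85.1481) → (155.5172,85.7123) → (151.4205,49.9969) → (223.4845,24.0218) → (126.3682,98.4336), returning to the start.

Shape 2 is a cubic bezier drawn with `<path>`. Its stroke #0000ff means cut at S877, F951. After flipping Y the toolpath is (186.9550,100.9652) → (187.9605,90.1106) → (190.7804,75.8829) → (194.4274,60.1300) → (197.9145,44.6998) → (200.2547,31.4402) → (200.4608,22.1992) → (197.5459,18.8248) → (190.5227,23.1648).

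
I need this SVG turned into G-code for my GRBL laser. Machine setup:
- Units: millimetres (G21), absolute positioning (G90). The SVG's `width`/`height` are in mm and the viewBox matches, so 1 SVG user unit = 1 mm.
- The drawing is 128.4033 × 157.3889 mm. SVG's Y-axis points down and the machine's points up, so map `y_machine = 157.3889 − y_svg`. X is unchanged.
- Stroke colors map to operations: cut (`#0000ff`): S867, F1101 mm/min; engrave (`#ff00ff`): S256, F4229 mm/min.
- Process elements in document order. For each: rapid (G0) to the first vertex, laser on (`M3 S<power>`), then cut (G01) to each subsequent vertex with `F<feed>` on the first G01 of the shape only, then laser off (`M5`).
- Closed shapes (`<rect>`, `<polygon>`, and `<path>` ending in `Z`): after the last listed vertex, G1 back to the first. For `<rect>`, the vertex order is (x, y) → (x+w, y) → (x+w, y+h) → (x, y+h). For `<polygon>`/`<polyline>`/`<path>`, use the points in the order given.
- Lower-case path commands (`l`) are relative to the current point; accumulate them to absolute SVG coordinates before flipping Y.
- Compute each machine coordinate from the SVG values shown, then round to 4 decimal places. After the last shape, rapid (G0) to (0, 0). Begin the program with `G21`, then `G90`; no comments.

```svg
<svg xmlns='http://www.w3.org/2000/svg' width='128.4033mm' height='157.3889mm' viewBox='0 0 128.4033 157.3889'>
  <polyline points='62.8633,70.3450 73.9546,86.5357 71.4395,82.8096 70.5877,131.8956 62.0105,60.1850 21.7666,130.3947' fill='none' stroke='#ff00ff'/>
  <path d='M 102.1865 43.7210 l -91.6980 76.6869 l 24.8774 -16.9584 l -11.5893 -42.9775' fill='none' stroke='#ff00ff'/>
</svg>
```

G21
G90
G0 X62.8633 Y87.0439
M3 S256
G01 X73.9546 Y70.8532 F4229
G01 X71.4395 Y74.5793
G01 X70.5877 Y25.4933
G01 X62.0105 Y97.2039
G01 X21.7666 Y26.9942
M5
G0 X102.1865 Y113.6679
M3 S256
G01 X10.4885 Y36.9810 F4229
G01 X35.3659 Y53.9394
G01 X23.7766 Y96.9169
M5
G0 X0.0000 Y0.0000

viewBox `0 0 128.4033 157.3889` with mm width/height → 1 unit = 1 mm. Flip: y_m = 157.3889 − y_svg.

**Shape 1** — `<polyline>` open polyline, stroke `#ff00ff` → engrave (S256, F4229). Machine vertices: (62.8633,87.0439) → (73.9546,70.8532) → (71.4395,74.5793) → (70.5877,25.4933) → (62.0105,97.2039) → (21.7666,26.9942). Open path.

**Shape 2** — `<path>` open polyline, stroke `#ff00ff` → engrave (S256, F4229). Machine vertices: (102.1865,113.6679) → (10.4885,36.9810) → (35.3659,53.9394) → (23.7766,96.9169). Open path.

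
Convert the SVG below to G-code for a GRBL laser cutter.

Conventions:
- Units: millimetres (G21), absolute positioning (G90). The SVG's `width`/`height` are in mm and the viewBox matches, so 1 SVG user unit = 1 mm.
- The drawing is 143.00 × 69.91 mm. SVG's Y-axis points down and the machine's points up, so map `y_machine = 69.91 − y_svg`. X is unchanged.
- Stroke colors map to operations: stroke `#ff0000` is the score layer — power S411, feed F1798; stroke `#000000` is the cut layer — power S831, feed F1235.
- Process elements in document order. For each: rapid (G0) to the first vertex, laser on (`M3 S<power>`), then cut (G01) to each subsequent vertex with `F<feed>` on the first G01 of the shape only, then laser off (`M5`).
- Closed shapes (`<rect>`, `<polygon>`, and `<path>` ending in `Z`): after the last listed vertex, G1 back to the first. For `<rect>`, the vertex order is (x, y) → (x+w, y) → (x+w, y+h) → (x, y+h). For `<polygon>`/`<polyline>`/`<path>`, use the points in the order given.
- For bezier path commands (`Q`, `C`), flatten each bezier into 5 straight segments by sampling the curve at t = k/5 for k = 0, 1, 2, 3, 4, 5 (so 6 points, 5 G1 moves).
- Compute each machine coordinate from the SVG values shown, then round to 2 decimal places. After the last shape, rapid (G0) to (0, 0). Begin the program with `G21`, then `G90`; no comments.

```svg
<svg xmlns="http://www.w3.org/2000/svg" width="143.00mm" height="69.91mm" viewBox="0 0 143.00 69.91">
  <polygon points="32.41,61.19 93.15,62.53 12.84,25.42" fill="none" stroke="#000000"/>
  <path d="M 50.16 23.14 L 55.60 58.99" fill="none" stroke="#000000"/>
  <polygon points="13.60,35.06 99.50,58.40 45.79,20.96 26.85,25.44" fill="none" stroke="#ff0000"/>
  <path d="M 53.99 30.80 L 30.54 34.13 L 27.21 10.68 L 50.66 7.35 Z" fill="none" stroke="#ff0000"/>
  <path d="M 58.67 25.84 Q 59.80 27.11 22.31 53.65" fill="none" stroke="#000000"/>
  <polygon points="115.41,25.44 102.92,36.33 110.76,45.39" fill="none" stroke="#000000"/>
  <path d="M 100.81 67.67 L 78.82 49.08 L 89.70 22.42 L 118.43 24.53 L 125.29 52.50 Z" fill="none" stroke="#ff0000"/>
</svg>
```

G21
G90
G0 X32.41 Y8.72
M3 S831
G01 X93.15 Y7.38 F1235
G01 X12.84 Y44.49
G01 X32.41 Y8.72
M5
G0 X50.16 Y46.77
M3 S831
G01 X55.60 Y10.92 F1235
M5
G0 X13.60 Y34.85
M3 S411
G01 X99.50 Y11.51 F1798
G01 X45.79 Y48.95
G01 X26.85 Y44.47
G01 X13.60 Y34.85
M5
G0 X53.99 Y39.11
M3 S411
G01 X30.54 Y35.78 F1798
G01 X27.21 Y59.23
G01 X50.66 Y62.56
G01 X53.99 Y39.11
M5
G0 X58.67 Y44.07
M3 S831
G01 X57.58 Y42.55 F1235
G01 X53.39 Y39.01
G01 X46.12 Y33.45
G01 X35.76 Y25.87
G01 X22.31 Y16.26
M5
G0 X115.41 Y44.47
M3 S831
G01 X102.92 Y33.58 F1235
G01 X110.76 Y24.52
G01 X115.41 Y44.47
M5
G0 X100.81 Y2.24
M3 S411
G01 X78.82 Y20.83 F1798
G01 X89.70 Y47.49
G01 X118.43 Y45.38
G01 X125.29 Y17.41
G01 X100.81 Y2.24
M5
G0 X0.00 Y0.00

1 u = 1 mm; y_m = 69.91 − y.

[1] `<polygon>` closed polygon, #000000→cut S831 F1235: (32.41,8.72) → (93.15,7.38) → (12.84,44.49) → (32.41,8.72) (closed)

[2] `<path>` line segment, #000000→cut S831 F1235: (50.16,46.77) → (55.60,10.92)

[3] `<polygon>` closed polygon, #ff0000→score S411 F1798: (13.60,34.85) → (99.50,11.51) → (45.79,48.95) → (26.85,44.47) → (13.60,34.85) (closed)

[4] `<path>` regular polygon, #ff0000→score S411 F1798: (53.99,39.11) → (30.54,35.78) → (27.21,59.23) → (50.66,62.56) → (53.99,39.11) (closed)

[5] `<path>` quadratic bezier, #000000→cut S831 F1235: (58.67,44.07) → (57.58,42.55) → (53.39,39.01) → (46.12,33.45) → (35.76,25.87) → (22.31,16.26)

[6] `<polygon>` closed polygon, #000000→cut S831 F1235: (115.41,44.47) → (102.92,33.58) → (110.76,24.52) → (115.41,44.47) (closed)

[7] `<path>` regular polygon, #ff0000→score S411 F1798: (100.81,2.24) → (78.82,20.83) → (89.70,47.49) → (118.43,45.38) → (125.29,17.41) → (100.81,2.24) (closed)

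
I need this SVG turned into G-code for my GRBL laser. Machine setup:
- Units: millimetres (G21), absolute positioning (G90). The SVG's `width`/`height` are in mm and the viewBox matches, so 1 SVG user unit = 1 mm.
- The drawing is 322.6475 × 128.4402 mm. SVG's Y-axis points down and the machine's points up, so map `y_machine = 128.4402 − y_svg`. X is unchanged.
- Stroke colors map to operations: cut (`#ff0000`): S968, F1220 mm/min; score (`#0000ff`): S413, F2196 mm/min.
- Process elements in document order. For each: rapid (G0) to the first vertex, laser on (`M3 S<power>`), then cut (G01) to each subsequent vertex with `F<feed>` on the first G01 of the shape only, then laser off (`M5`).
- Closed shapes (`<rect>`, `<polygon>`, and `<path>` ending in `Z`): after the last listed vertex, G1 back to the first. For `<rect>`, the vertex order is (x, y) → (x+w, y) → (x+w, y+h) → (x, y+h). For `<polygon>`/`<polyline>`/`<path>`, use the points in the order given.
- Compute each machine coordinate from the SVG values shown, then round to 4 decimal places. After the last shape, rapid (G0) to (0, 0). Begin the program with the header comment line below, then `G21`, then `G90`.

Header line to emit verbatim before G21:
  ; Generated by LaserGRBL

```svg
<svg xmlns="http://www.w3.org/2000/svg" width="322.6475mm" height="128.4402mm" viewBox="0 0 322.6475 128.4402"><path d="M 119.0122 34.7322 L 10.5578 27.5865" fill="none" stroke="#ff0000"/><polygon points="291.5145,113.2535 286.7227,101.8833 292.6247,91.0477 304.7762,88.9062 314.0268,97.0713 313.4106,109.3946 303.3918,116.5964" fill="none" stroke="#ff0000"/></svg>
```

Since the viewBox matches the mm dimensions, user units are millimetres directly. The only transform is the Y-flip y_m = 128.4402 − y_svg.

Shape 1 is a line segment drawn with `<path>`. Its stroke #ff0000 means cut at S968, F1220. After flipping Y the toolpath is (119.0122,93.7080) → (10.5578,100.8537).

Shape 2 is a regular polygon drawn with `<polygon>`. Its stroke #ff0000 means cut at S968, F1220. After flipping Y the toolpath is (291.5145,15.1867) → (286.7227,26.5569) → (292.6247,37.3925) → (304.7762,39.5340) → (314.0268,31.3689) → (313.4106,19.0456) → (303.3918,11.8438) → (291.5145,15.1867), returning to the start.

; Generated by LaserGRBL
G21
G90
G0 X119.0122 Y93.7080
M3 S968
G01 X10.5578 Y100.8537 F1220
M5
G0 X291.5145 Y15.1867
M3 S968
G01 X286.7227 Y26.5569 F1220
G01 X292.6247 Y37.3925
G01 X304.7762 Y39.5340
G01 X314.0268 Y31.3689
G01 X313.4106 Y19.0456
G01 X303.3918 Y11.8438
G01 X291.5145 Y15.1867
M5
G0 X0.0000 Y0.0000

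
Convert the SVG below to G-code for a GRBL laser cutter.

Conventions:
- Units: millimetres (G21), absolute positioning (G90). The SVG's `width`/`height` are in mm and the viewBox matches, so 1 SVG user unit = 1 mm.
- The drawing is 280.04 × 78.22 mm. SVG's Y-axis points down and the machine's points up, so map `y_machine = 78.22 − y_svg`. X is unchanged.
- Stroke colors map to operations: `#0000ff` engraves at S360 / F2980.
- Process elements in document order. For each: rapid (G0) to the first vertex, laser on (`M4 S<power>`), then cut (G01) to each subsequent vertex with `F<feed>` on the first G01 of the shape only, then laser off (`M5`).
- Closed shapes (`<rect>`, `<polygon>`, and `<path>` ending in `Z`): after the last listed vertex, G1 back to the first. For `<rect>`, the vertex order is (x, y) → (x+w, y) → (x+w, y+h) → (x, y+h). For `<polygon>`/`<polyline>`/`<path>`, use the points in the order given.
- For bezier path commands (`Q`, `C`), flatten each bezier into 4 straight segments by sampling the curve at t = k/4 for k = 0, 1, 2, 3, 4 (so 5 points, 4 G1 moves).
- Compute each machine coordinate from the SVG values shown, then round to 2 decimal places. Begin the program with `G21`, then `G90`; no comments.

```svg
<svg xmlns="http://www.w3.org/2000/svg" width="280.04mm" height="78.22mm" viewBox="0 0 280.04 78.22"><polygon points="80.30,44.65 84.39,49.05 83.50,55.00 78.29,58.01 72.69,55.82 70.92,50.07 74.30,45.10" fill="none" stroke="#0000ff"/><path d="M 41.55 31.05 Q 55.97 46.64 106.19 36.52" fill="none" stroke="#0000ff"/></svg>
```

viewBox `0 0 280.04 78.22` with mm width/height → 1 unit = 1 mm. Flip: y_m = 78.22 − y_svg.

**Shape 1** — `<polygon>` regular polygon, stroke `#0000ff` → engrave (S360, F2980). Machine vertices: (80.30,33.57) → (84.39,29.17) → (83.50,23.22) → (78.29,20.21) → (72.69,22.40) → (70.92,28.15) → (74.30,33.12) → (80.30,33.57). Closed: final G1 returns to the first vertex.

**Shape 2** — `<path>` quadratic bezier, stroke `#0000ff` → engrave (S360, F2980). Control points (SVG): P0=(41.55,31.05), P1=(55.97,46.64), P2=(106.19,36.52); sampled at t=k/4. Machine vertices: (41.55,47.17) → (51.00,40.98) → (64.92,38.01) → (83.32,38.25) → (106.19,41.70). Open path.

G21
G90
G0 X80.30 Y33.57
M4 S360
G01 X84.39 Y29.17 F2980
G01 X83.50 Y23.22
G01 X78.29 Y20.21
G01 X72.69 Y22.40
G01 X70.92 Y28.15
G01 X74.30 Y33.12
G01 X80.30 Y33.57
M5
G0 X41.55 Y47.17
M4 S360
G01 X51.00 Y40.98 F2980
G01 X64.92 Y38.01
G01 X83.32 Y38.25
G01 X106.19 Y41.70
M5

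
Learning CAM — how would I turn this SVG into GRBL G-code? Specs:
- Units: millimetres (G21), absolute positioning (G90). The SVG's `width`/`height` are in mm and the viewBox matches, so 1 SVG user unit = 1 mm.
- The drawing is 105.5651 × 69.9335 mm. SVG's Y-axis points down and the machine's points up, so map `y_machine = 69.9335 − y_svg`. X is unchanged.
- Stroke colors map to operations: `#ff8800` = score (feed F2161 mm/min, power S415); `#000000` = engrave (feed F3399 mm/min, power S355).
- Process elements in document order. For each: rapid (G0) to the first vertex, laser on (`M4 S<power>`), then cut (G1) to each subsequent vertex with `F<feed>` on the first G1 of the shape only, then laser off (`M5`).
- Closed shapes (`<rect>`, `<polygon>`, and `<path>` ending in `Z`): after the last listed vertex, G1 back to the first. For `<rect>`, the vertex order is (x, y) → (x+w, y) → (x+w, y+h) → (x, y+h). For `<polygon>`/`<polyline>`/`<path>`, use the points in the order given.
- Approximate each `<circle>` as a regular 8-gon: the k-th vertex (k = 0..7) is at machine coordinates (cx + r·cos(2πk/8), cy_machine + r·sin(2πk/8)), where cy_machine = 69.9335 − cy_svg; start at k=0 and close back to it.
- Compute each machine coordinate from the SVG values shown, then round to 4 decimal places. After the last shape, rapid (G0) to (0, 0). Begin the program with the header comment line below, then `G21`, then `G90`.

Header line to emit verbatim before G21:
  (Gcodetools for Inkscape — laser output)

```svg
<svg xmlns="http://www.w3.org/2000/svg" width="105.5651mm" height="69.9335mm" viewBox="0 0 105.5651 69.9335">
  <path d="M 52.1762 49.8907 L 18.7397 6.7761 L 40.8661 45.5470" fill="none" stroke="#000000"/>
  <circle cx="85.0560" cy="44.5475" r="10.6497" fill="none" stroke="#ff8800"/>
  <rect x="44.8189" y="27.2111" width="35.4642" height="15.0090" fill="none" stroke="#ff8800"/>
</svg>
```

(Gcodetools for Inkscape — laser output)
G21
G90
G0 X52.1762 Y20.0428
M4 S355
G1 X18.7397 Y63.1574 F3399
G1 X40.8661 Y24.3865
M5
G0 X95.7057 Y25.3860
M4 S415
G1 X92.5865 Y32.9165 F2161
G1 X85.0560 Y36.0357
G1 X77.5255 Y32.9165
G1 X74.4063 Y25.3860
G1 X77.5255 Y17.8555
G1 X85.0560 Y14.7363
G1 X92.5865 Y17.8555
G1 X95.7057 Y25.3860
M5
G0 X44.8189 Y42.7224
M4 S415
G1 X80.2831 Y42.7224 F2161
G1 X80.2831 Y27.7134
G1 X44.8189 Y27.7134
G1 X44.8189 Y42.7224
M5
G0 X0.0000 Y0.0000

viewBox `0 0 105.5651 69.9335` with mm width/height → 1 unit = 1 mm. Flip: y_m = 69.9335 − y_svg.

**Shape 1** — `<path>` open polyline, stroke `#000000` → engrave (S355, F3399). Machine vertices: (52.1762,20.0428) → (18.7397,63.1574) → (40.8661,24.3865). Open path.

**Shape 2** — `<circle>` circle, stroke `#ff8800` → score (S415, F2161). Machine vertices: (95.7057,25.3860) → (92.5865,32.9165) → (85.0560,36.0357) → (77.5255,32.9165) → (74.4063,25.3860) → (77.5255,17.8555) → (85.0560,14.7363) → (92.5865,17.8555) → (95.7057,25.3860). Closed: final G1 returns to the first vertex.

**Shape 3** — `<rect>` rectangle, stroke `#ff8800` → score (S415, F2161). Machine vertices: (44.8189,42.7224) → (80.2831,42.7224) → (80.2831,27.7134) → (44.8189,27.7134) → (44.8189,42.7224). Closed: final G1 returns to the first vertex.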